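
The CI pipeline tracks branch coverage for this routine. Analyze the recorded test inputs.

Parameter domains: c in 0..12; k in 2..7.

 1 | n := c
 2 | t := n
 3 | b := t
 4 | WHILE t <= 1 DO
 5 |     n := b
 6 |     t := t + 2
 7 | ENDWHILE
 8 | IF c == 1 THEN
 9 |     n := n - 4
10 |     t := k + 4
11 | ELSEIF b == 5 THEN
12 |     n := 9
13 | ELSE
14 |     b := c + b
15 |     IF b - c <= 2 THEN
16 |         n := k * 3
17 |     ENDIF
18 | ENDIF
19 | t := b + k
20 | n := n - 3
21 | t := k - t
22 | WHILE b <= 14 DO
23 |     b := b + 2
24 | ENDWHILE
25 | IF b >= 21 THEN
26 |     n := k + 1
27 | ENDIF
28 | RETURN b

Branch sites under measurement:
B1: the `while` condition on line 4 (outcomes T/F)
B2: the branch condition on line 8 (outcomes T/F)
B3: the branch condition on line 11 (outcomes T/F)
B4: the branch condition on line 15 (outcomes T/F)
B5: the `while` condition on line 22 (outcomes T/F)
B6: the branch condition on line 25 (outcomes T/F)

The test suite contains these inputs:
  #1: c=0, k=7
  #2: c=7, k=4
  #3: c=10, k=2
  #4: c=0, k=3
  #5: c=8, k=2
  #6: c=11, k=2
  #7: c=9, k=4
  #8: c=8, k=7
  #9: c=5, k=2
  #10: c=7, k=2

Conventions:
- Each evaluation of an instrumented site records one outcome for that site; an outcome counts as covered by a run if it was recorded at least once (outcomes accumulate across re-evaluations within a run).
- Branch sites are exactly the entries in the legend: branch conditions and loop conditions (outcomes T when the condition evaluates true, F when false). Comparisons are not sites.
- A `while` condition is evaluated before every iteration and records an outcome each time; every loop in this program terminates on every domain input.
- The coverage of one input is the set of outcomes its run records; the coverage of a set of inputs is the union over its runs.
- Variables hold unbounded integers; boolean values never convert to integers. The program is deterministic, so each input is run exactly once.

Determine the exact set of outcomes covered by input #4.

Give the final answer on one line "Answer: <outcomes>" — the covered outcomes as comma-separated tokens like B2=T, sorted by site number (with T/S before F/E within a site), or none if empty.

Running input #4 (c=0, k=3), event by event:
  B1->T, B1->F, B2->F, B3->F, B4->T, B5->T, B5->T, B5->T, B5->T, B5->T
  B5->T, B5->T, B5->T, B5->F, B6->F
collecting distinct outcomes: B1=T, B1=F, B2=F, B3=F, B4=T, B5=T, B5=F, B6=F

Answer: B1=T, B1=F, B2=F, B3=F, B4=T, B5=T, B5=F, B6=F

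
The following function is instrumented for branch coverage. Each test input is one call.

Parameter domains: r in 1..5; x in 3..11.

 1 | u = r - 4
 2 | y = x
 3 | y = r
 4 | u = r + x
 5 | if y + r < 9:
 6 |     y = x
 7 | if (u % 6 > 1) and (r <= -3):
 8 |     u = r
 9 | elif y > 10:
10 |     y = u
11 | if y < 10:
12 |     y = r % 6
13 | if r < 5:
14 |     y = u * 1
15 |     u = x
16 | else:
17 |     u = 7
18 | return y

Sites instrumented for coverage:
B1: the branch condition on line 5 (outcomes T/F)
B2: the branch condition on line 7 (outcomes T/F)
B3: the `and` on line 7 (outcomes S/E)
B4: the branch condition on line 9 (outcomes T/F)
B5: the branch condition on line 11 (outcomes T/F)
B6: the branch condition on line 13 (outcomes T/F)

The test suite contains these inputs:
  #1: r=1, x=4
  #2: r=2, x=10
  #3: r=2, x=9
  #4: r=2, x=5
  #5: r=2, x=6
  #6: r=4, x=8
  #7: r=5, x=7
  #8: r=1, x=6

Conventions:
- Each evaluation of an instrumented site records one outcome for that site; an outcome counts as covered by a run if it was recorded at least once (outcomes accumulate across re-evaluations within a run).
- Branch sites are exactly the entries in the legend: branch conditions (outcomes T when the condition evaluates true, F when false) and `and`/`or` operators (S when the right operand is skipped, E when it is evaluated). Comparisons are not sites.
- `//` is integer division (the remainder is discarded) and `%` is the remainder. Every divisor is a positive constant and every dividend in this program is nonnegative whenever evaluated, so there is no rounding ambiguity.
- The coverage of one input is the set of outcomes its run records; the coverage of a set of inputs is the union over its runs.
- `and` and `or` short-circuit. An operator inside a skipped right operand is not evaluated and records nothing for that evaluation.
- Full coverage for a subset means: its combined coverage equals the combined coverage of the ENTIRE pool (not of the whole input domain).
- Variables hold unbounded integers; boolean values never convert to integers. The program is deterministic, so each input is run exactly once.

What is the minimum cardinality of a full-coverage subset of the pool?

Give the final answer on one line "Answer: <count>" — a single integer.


input #1, r=1, x=4: events B1->T, B3->E, B2->F, B4->F, B5->T, B6->T; outcomes B1=T, B2=F, B3=E, B4=F, B5=T, B6=T
input #2, r=2, x=10: events B1->T, B3->S, B2->F, B4->F, B5->F, B6->T; outcomes B1=T, B2=F, B3=S, B4=F, B5=F, B6=T
input #3, r=2, x=9: events B1->T, B3->E, B2->F, B4->F, B5->T, B6->T; outcomes B1=T, B2=F, B3=E, B4=F, B5=T, B6=T
input #4, r=2, x=5: events B1->T, B3->S, B2->F, B4->F, B5->T, B6->T; outcomes B1=T, B2=F, B3=S, B4=F, B5=T, B6=T
input #5, r=2, x=6: events B1->T, B3->E, B2->F, B4->F, B5->T, B6->T; outcomes B1=T, B2=F, B3=E, B4=F, B5=T, B6=T
input #6, r=4, x=8: events B1->T, B3->S, B2->F, B4->F, B5->T, B6->T; outcomes B1=T, B2=F, B3=S, B4=F, B5=T, B6=T
input #7, r=5, x=7: events B1->F, B3->S, B2->F, B4->F, B5->T, B6->F; outcomes B1=F, B2=F, B3=S, B4=F, B5=T, B6=F
input #8, r=1, x=6: events B1->T, B3->S, B2->F, B4->F, B5->T, B6->T; outcomes B1=T, B2=F, B3=S, B4=F, B5=T, B6=T
union over all inputs: B1=T, B1=F, B2=F, B3=S, B3=E, B4=F, B5=T, B5=F, B6=T, B6=F (10 outcomes)
every size-1 subset falls short of the 10 outcomes (best: 6/10)
every size-2 subset falls short of the 10 outcomes (best: 9/10)
size 3: inputs {1, 2, 7} cover all 10 outcomes, and no lexicographically smaller subset of this size does
Answer: 3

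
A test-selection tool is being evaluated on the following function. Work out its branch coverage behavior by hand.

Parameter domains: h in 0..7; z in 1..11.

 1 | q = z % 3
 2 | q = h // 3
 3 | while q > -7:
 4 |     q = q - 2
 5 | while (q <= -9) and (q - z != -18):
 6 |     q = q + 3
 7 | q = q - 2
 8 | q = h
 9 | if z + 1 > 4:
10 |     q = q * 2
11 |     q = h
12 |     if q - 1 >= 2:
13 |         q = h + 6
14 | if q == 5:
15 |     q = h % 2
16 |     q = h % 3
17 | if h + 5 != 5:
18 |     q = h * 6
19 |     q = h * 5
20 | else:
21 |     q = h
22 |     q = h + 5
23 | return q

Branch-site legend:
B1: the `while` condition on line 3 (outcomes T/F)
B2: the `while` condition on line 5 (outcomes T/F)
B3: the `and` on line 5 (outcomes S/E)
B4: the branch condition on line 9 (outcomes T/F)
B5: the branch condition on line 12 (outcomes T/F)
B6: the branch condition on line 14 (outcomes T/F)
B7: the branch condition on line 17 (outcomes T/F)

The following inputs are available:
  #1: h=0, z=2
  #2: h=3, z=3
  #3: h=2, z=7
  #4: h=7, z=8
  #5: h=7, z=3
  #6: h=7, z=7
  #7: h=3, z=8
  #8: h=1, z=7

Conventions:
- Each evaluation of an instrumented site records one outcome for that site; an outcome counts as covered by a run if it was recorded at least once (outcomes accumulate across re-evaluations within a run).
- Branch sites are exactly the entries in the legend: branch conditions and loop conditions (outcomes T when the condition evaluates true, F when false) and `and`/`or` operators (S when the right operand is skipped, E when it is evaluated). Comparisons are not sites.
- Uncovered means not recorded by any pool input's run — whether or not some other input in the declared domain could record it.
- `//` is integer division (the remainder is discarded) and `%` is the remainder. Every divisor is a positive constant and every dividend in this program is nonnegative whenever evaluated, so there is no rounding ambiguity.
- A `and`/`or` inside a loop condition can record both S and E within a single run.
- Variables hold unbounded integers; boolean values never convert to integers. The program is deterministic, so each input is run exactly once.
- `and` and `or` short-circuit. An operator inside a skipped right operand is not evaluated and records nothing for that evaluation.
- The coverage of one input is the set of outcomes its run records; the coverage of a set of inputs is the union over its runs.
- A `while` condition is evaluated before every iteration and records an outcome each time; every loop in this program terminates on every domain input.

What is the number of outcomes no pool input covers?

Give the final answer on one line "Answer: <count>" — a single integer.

input #1, h=0, z=2: events B1->T, B1->T, B1->T, B1->T, B1->F, B3->S, B2->F, B4->F, B6->F, B7->F; outcomes B1=T, B1=F, B2=F, B3=S, B4=F, B6=F, B7=F
input #2, h=3, z=3: events B1->T, B1->T, B1->T, B1->T, B1->F, B3->S, B2->F, B4->F, B6->F, B7->T; outcomes B1=T, B1=F, B2=F, B3=S, B4=F, B6=F, B7=T
input #3, h=2, z=7: events B1->T, B1->T, B1->T, B1->T, B1->F, B3->S, B2->F, B4->T, B5->F, B6->F, B7->T; outcomes B1=T, B1=F, B2=F, B3=S, B4=T, B5=F, B6=F, B7=T
input #4, h=7, z=8: events B1->T, B1->T, B1->T, B1->T, B1->T, B1->F, B3->S, B2->F, B4->T, B5->T, B6->F, B7->T; outcomes B1=T, B1=F, B2=F, B3=S, B4=T, B5=T, B6=F, B7=T
input #5, h=7, z=3: events B1->T, B1->T, B1->T, B1->T, B1->T, B1->F, B3->S, B2->F, B4->F, B6->F, B7->T; outcomes B1=T, B1=F, B2=F, B3=S, B4=F, B6=F, B7=T
input #6, h=7, z=7: events B1->T, B1->T, B1->T, B1->T, B1->T, B1->F, B3->S, B2->F, B4->T, B5->T, B6->F, B7->T; outcomes B1=T, B1=F, B2=F, B3=S, B4=T, B5=T, B6=F, B7=T
input #7, h=3, z=8: events B1->T, B1->T, B1->T, B1->T, B1->F, B3->S, B2->F, B4->T, B5->T, B6->F, B7->T; outcomes B1=T, B1=F, B2=F, B3=S, B4=T, B5=T, B6=F, B7=T
input #8, h=1, z=7: events B1->T, B1->T, B1->T, B1->T, B1->F, B3->S, B2->F, B4->T, B5->F, B6->F, B7->T; outcomes B1=T, B1=F, B2=F, B3=S, B4=T, B5=F, B6=F, B7=T
union over the pool: B1=T, B1=F, B2=F, B3=S, B4=T, B4=F, B5=T, B5=F, B6=F, B7=T, B7=F
uncovered (3 of 14): B2=T, B3=E, B6=T

Answer: 3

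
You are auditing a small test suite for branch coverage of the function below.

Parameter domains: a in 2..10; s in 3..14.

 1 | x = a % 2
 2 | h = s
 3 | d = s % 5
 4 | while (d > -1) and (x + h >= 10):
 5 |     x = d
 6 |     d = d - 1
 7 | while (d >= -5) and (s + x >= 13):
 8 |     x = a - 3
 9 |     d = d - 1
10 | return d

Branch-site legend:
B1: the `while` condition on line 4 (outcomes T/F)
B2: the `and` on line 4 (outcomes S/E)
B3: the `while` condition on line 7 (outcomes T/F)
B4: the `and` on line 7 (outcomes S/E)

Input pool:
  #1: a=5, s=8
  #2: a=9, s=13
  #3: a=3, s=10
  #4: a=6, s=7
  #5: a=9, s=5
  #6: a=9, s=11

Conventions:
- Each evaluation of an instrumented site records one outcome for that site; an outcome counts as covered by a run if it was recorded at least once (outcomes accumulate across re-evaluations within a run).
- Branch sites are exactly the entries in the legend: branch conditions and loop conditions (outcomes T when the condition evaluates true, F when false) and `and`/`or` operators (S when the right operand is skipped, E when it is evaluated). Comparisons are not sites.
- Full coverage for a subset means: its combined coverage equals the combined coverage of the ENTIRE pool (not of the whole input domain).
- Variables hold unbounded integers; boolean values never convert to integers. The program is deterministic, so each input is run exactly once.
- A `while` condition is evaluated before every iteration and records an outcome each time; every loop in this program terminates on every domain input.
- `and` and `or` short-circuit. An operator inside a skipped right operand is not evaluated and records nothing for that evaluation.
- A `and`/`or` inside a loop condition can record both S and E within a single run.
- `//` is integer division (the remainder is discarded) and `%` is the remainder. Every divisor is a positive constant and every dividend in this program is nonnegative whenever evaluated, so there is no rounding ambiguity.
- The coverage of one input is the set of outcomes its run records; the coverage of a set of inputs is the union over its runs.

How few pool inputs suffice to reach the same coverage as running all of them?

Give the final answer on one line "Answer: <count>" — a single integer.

run #1 (a=5, s=8) records B1=F, B2=E, B3=F, B4=E
run #2 (a=9, s=13) records B1=T, B1=F, B2=S, B2=E, B3=T, B3=F, B4=S, B4=E
run #3 (a=3, s=10) records B1=T, B1=F, B2=S, B2=E, B3=F, B4=E
run #4 (a=6, s=7) records B1=F, B2=E, B3=F, B4=E
run #5 (a=9, s=5) records B1=F, B2=E, B3=F, B4=E
run #6 (a=9, s=11) records B1=T, B1=F, B2=S, B2=E, B3=F, B4=E
union over all inputs: B1=T, B1=F, B2=S, B2=E, B3=T, B3=F, B4=S, B4=E (8 outcomes)
the canonical winner is {2}: size 1, full 8-outcome coverage, earliest index list among size-1 covers

Answer: 1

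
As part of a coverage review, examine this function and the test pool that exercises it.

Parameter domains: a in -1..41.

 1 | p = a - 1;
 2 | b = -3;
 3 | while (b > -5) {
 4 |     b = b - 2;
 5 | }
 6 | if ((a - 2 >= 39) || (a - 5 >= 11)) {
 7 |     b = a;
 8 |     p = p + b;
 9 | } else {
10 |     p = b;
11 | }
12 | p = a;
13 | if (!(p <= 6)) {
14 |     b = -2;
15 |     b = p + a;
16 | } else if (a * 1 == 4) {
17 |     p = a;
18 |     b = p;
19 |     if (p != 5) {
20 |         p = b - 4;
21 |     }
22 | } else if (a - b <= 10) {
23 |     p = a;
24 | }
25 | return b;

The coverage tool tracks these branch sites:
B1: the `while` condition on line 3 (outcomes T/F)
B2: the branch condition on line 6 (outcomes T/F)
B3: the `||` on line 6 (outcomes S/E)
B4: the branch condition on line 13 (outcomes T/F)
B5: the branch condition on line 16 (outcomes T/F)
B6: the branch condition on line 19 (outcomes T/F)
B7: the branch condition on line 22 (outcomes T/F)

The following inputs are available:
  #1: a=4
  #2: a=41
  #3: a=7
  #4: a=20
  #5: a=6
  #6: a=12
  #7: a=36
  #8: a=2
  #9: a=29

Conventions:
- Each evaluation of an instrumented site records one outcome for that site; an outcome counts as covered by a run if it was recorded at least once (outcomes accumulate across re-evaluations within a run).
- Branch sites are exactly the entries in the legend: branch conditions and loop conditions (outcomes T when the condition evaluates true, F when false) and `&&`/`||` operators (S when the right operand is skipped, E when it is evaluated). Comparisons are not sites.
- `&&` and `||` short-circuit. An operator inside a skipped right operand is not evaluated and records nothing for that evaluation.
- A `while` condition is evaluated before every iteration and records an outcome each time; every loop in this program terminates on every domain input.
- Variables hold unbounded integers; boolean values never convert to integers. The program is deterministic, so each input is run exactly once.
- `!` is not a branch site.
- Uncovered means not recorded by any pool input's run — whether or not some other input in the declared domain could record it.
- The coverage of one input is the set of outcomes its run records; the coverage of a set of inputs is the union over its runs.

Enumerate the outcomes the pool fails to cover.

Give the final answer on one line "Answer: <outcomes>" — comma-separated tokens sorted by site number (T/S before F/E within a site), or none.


input #1, a=4: events B1->T, B1->F, B3->E, B2->F, B4->F, B5->T, B6->T; outcomes B1=T, B1=F, B2=F, B3=E, B4=F, B5=T, B6=T
input #2, a=41: events B1->T, B1->F, B3->S, B2->T, B4->T; outcomes B1=T, B1=F, B2=T, B3=S, B4=T
input #3, a=7: events B1->T, B1->F, B3->E, B2->F, B4->T; outcomes B1=T, B1=F, B2=F, B3=E, B4=T
input #4, a=20: events B1->T, B1->F, B3->E, B2->T, B4->T; outcomes B1=T, B1=F, B2=T, B3=E, B4=T
input #5, a=6: events B1->T, B1->F, B3->E, B2->F, B4->F, B5->F, B7->F; outcomes B1=T, B1=F, B2=F, B3=E, B4=F, B5=F, B7=F
input #6, a=12: events B1->T, B1->F, B3->E, B2->F, B4->T; outcomes B1=T, B1=F, B2=F, B3=E, B4=T
input #7, a=36: events B1->T, B1->F, B3->E, B2->T, B4->T; outcomes B1=T, B1=F, B2=T, B3=E, B4=T
input #8, a=2: events B1->T, B1->F, B3->E, B2->F, B4->F, B5->F, B7->T; outcomes B1=T, B1=F, B2=F, B3=E, B4=F, B5=F, B7=T
input #9, a=29: events B1->T, B1->F, B3->E, B2->T, B4->T; outcomes B1=T, B1=F, B2=T, B3=E, B4=T
union over the pool: B1=T, B1=F, B2=T, B2=F, B3=S, B3=E, B4=T, B4=F, B5=T, B5=F, B6=T, B7=T, B7=F
uncovered (1 of 14): B6=F
Answer: B6=F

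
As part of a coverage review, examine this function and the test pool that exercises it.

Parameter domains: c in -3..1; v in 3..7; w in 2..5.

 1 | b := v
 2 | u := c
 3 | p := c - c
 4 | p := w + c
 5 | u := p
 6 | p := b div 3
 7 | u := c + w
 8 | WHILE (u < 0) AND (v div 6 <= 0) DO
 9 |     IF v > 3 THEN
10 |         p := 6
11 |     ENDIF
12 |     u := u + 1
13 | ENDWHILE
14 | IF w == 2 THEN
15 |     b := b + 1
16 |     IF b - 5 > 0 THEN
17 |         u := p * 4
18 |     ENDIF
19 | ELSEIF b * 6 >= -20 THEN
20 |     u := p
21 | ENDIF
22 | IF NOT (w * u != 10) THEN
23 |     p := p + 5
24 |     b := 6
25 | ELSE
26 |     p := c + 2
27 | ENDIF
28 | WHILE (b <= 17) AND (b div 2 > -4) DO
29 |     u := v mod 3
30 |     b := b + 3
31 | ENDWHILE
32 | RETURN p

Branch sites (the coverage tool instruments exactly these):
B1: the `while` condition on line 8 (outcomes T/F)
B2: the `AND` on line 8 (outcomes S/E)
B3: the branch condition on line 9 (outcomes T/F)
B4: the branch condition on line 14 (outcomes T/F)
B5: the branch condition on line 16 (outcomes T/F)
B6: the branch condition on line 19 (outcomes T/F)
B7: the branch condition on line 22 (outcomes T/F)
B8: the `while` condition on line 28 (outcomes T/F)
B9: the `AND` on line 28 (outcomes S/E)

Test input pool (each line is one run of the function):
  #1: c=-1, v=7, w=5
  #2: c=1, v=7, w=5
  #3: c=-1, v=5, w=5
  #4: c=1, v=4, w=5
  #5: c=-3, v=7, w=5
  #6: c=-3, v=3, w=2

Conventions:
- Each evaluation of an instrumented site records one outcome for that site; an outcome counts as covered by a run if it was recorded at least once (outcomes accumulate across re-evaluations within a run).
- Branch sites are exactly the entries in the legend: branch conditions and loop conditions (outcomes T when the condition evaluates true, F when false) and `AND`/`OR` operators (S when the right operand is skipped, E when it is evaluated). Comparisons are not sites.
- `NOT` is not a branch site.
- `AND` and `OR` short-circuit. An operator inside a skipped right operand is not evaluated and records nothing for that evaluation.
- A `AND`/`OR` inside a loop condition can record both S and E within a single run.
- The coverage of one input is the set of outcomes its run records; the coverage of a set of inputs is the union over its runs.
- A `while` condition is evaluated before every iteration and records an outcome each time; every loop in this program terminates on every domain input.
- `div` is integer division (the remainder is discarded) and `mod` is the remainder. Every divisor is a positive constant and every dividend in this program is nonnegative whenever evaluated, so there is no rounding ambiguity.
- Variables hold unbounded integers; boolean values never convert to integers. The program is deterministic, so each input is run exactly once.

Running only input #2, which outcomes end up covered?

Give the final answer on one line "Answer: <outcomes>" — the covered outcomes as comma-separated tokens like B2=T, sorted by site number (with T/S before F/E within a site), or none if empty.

Running input #2 (c=1, v=7, w=5), event by event:
  B2->S, B1->F, B4->F, B6->T, B7->T, B9->E, B8->T, B9->E, B8->T, B9->E
  B8->T, B9->E, B8->T, B9->S, B8->F
as a set, this run covers: B1=F, B2=S, B4=F, B6=T, B7=T, B8=T, B8=F, B9=S, B9=E

Answer: B1=F, B2=S, B4=F, B6=T, B7=T, B8=T, B8=F, B9=S, B9=E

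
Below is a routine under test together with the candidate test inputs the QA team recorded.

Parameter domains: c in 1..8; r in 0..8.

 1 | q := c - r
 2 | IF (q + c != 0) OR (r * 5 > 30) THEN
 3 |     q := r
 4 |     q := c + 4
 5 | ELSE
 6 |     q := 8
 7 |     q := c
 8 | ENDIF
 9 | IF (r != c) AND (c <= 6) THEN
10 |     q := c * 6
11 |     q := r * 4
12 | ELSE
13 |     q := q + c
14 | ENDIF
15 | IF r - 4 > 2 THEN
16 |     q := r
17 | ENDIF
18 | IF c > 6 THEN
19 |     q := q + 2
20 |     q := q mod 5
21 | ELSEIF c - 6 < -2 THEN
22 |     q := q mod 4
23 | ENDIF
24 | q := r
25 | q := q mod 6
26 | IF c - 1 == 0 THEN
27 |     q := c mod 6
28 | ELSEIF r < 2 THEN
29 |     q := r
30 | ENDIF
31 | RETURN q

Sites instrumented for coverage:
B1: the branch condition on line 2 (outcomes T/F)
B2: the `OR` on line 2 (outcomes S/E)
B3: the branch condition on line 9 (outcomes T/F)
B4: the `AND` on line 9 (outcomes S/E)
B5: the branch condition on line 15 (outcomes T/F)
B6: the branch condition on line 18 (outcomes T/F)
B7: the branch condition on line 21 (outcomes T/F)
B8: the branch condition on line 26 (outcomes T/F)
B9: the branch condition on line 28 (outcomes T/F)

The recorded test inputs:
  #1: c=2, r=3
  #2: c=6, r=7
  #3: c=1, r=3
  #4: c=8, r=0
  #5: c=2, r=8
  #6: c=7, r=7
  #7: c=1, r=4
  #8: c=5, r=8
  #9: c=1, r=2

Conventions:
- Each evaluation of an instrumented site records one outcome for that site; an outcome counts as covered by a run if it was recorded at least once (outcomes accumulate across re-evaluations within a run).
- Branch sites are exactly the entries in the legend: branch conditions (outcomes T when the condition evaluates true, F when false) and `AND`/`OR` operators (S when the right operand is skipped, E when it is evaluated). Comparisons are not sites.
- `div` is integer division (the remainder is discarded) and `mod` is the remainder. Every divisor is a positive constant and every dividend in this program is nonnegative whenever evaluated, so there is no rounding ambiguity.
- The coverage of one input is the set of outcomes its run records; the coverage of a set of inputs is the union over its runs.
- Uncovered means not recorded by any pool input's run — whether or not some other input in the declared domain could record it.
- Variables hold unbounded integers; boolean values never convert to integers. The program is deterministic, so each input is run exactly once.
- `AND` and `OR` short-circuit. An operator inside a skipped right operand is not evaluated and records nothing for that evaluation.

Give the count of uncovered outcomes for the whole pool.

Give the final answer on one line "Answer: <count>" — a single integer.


test 1 (c=2, r=3) hits B1=T, B2=S, B3=T, B4=E, B5=F, B6=F, B7=T, B8=F, B9=F
test 2 (c=6, r=7) hits B1=T, B2=S, B3=T, B4=E, B5=T, B6=F, B7=F, B8=F, B9=F
test 3 (c=1, r=3) hits B1=T, B2=S, B3=T, B4=E, B5=F, B6=F, B7=T, B8=T
test 4 (c=8, r=0) hits B1=T, B2=S, B3=F, B4=E, B5=F, B6=T, B8=F, B9=T
test 5 (c=2, r=8) hits B1=T, B2=S, B3=T, B4=E, B5=T, B6=F, B7=T, B8=F, B9=F
test 6 (c=7, r=7) hits B1=T, B2=S, B3=F, B4=S, B5=T, B6=T, B8=F, B9=F
test 7 (c=1, r=4) hits B1=T, B2=S, B3=T, B4=E, B5=F, B6=F, B7=T, B8=T
test 8 (c=5, r=8) hits B1=T, B2=S, B3=T, B4=E, B5=T, B6=F, B7=F, B8=F, B9=F
test 9 (c=1, r=2) hits B1=F, B2=E, B3=T, B4=E, B5=F, B6=F, B7=T, B8=T
union over the pool: B1=T, B1=F, B2=S, B2=E, B3=T, B3=F, B4=S, B4=E, B5=T, B5=F, B6=T, B6=F, B7=T, B7=F, B8=T, B8=F, B9=T, B9=F
uncovered (0 of 18): none
Answer: 0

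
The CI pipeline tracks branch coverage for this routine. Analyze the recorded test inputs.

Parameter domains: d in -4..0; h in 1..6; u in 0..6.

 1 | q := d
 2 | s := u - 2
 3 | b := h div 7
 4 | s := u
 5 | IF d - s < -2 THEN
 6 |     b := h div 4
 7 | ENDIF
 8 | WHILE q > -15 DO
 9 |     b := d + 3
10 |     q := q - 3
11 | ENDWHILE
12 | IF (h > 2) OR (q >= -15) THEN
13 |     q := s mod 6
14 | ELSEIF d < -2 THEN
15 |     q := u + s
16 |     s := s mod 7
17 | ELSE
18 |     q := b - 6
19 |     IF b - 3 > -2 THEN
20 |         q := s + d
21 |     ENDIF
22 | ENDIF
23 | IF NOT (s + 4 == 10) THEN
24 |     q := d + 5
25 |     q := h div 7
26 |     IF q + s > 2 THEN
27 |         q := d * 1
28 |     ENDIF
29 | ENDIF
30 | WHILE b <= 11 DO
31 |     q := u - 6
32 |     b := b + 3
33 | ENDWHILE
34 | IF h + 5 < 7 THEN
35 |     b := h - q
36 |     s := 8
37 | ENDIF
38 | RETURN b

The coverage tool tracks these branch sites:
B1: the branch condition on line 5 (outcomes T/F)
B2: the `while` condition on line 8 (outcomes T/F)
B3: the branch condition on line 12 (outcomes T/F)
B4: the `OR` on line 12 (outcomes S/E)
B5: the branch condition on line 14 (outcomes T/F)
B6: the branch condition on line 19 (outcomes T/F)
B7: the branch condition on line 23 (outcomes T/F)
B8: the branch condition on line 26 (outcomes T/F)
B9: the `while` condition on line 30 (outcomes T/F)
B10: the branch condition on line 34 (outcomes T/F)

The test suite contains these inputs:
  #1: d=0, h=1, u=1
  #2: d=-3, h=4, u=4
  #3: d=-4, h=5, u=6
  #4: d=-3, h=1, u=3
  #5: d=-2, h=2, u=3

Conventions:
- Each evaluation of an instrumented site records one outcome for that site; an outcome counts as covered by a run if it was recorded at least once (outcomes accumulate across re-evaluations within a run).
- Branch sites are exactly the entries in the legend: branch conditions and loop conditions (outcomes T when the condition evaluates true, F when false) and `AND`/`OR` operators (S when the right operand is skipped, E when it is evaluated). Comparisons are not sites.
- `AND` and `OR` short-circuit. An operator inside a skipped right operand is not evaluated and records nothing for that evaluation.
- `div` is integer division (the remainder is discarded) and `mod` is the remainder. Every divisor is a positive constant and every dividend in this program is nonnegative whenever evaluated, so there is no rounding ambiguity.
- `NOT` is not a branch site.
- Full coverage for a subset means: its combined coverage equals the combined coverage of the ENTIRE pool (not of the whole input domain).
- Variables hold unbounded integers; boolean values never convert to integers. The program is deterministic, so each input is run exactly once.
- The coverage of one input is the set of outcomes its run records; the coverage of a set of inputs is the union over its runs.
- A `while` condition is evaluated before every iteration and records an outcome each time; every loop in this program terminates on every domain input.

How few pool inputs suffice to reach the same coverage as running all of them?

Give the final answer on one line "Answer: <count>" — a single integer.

input #1 (d=0, h=1, u=1): covers B1=F, B2=T, B2=F, B3=T, B4=E, B7=T, B8=F, B9=T, B9=F, B10=T
input #2 (d=-3, h=4, u=4): covers B1=T, B2=T, B2=F, B3=T, B4=S, B7=T, B8=T, B9=T, B9=F, B10=F
input #3 (d=-4, h=5, u=6): covers B1=T, B2=T, B2=F, B3=T, B4=S, B7=F, B9=T, B9=F, B10=F
input #4 (d=-3, h=1, u=3): covers B1=T, B2=T, B2=F, B3=T, B4=E, B7=T, B8=T, B9=T, B9=F, B10=T
input #5 (d=-2, h=2, u=3): covers B1=T, B2=T, B2=F, B3=F, B4=E, B5=F, B6=F, B7=T, B8=T, B9=T, B9=F, B10=F
pool-wide coverage (18 outcomes): B1=T, B1=F, B2=T, B2=F, B3=T, B3=F, B4=S, B4=E, B5=F, B6=F, B7=T, B7=F, B8=T, B8=F, B9=T, B9=F, B10=T, B10=F
no size-1 subset reaches all 18 outcomes (best union: 12/18)
no size-2 subset reaches all 18 outcomes (best union: 16/18)
size 3: inputs {1, 3, 5} cover all 18 outcomes, and no lexicographically smaller subset of this size does

Answer: 3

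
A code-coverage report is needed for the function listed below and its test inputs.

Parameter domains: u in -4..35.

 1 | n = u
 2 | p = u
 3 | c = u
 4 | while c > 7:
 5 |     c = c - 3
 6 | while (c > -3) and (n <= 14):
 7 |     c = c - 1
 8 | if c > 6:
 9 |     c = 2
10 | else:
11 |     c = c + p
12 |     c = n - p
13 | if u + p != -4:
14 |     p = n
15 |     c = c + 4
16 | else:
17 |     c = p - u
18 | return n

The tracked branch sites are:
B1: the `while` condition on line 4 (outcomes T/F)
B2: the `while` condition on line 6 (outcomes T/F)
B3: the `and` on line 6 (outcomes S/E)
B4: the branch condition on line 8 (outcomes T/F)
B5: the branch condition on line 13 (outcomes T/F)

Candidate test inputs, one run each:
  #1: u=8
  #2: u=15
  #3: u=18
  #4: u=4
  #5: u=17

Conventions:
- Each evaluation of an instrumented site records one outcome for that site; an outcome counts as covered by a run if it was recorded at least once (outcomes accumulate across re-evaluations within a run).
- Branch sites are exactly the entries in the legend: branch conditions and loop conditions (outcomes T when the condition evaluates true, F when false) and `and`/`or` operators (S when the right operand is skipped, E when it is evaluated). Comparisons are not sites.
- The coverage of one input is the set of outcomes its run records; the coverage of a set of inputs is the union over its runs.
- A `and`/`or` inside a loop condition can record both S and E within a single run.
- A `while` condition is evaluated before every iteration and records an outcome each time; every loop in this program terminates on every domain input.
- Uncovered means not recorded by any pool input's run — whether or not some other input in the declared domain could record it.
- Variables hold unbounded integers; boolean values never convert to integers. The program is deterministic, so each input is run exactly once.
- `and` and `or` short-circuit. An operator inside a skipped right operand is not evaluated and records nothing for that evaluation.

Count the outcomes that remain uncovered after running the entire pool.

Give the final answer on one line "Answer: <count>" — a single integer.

input #1, u=8: outcomes B1=T, B1=F, B2=T, B2=F, B3=S, B3=E, B4=F, B5=T
input #2, u=15: outcomes B1=T, B1=F, B2=F, B3=E, B4=F, B5=T
input #3, u=18: outcomes B1=T, B1=F, B2=F, B3=E, B4=F, B5=T
input #4, u=4: outcomes B1=F, B2=T, B2=F, B3=S, B3=E, B4=F, B5=T
input #5, u=17: outcomes B1=T, B1=F, B2=F, B3=E, B4=F, B5=T
union over the pool: B1=T, B1=F, B2=T, B2=F, B3=S, B3=E, B4=F, B5=T
uncovered (2 of 10): B4=T, B5=F

Answer: 2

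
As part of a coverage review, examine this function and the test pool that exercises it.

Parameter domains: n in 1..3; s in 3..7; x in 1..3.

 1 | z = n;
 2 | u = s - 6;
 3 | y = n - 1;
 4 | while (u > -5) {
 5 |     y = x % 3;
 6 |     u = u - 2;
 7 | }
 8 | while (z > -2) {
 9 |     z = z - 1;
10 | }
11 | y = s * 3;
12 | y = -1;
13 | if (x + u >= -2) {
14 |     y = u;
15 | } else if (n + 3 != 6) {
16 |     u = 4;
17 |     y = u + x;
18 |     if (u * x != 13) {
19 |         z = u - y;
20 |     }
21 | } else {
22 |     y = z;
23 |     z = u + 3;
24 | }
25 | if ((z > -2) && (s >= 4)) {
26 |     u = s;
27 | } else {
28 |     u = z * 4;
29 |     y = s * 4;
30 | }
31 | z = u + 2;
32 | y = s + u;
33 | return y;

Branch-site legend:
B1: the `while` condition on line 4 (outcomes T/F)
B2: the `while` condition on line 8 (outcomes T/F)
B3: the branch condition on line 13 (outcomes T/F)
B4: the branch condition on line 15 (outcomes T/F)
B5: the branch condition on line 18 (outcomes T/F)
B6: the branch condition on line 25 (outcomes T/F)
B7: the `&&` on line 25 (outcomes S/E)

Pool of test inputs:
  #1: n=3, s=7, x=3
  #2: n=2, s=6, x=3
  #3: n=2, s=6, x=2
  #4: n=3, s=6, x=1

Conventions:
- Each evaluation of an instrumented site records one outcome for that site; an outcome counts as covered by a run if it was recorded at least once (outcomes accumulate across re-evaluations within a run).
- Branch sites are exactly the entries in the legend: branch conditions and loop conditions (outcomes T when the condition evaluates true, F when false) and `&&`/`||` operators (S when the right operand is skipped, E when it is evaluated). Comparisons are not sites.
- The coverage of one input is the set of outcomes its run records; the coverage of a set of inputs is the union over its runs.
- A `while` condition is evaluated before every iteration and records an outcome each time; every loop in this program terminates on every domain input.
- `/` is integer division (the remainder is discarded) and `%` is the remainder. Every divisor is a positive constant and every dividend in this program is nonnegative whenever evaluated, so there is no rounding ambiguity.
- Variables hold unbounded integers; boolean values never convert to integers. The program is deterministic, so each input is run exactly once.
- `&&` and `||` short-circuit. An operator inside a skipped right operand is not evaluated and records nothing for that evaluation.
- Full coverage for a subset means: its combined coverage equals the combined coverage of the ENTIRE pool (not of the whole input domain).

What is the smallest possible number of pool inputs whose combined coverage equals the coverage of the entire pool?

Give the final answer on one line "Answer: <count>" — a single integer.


input #1, n=3, s=7, x=3: events B1->T, B1->T, B1->T, B1->F, B2->T, B2->T, B2->T, B2->T, B2->T, B2->F, B3->T, B7->S, B6->F; outcomes B1=T, B1=F, B2=T, B2=F, B3=T, B6=F, B7=S
input #2, n=2, s=6, x=3: events B1->T, B1->T, B1->T, B1->F, B2->T, B2->T, B2->T, B2->T, B2->F, B3->F, B4->T, B5->T, B7->S, B6->F; outcomes B1=T, B1=F, B2=T, B2=F, B3=F, B4=T, B5=T, B6=F, B7=S
input #3, n=2, s=6, x=2: events B1->T, B1->T, B1->T, B1->F, B2->T, B2->T, B2->T, B2->T, B2->F, B3->F, B4->T, B5->T, B7->S, B6->F; outcomes B1=T, B1=F, B2=T, B2=F, B3=F, B4=T, B5=T, B6=F, B7=S
input #4, n=3, s=6, x=1: events B1->T, B1->T, B1->T, B1->F, B2->T, B2->T, B2->T, B2->T, B2->T, B2->F, B3->F, B4->F, B7->S, B6->F; outcomes B1=T, B1=F, B2=T, B2=F, B3=F, B4=F, B6=F, B7=S
pool-wide coverage (11 outcomes): B1=T, B1=F, B2=T, B2=F, B3=T, B3=F, B4=T, B4=F, B5=T, B6=F, B7=S
checked all size-1 subsets: none covers 11 outcomes (max 9/11)
checked all size-2 subsets: none covers 11 outcomes (max 10/11)
size 3: inputs {1, 2, 4} cover all 11 outcomes, and no lexicographically smaller subset of this size does
Answer: 3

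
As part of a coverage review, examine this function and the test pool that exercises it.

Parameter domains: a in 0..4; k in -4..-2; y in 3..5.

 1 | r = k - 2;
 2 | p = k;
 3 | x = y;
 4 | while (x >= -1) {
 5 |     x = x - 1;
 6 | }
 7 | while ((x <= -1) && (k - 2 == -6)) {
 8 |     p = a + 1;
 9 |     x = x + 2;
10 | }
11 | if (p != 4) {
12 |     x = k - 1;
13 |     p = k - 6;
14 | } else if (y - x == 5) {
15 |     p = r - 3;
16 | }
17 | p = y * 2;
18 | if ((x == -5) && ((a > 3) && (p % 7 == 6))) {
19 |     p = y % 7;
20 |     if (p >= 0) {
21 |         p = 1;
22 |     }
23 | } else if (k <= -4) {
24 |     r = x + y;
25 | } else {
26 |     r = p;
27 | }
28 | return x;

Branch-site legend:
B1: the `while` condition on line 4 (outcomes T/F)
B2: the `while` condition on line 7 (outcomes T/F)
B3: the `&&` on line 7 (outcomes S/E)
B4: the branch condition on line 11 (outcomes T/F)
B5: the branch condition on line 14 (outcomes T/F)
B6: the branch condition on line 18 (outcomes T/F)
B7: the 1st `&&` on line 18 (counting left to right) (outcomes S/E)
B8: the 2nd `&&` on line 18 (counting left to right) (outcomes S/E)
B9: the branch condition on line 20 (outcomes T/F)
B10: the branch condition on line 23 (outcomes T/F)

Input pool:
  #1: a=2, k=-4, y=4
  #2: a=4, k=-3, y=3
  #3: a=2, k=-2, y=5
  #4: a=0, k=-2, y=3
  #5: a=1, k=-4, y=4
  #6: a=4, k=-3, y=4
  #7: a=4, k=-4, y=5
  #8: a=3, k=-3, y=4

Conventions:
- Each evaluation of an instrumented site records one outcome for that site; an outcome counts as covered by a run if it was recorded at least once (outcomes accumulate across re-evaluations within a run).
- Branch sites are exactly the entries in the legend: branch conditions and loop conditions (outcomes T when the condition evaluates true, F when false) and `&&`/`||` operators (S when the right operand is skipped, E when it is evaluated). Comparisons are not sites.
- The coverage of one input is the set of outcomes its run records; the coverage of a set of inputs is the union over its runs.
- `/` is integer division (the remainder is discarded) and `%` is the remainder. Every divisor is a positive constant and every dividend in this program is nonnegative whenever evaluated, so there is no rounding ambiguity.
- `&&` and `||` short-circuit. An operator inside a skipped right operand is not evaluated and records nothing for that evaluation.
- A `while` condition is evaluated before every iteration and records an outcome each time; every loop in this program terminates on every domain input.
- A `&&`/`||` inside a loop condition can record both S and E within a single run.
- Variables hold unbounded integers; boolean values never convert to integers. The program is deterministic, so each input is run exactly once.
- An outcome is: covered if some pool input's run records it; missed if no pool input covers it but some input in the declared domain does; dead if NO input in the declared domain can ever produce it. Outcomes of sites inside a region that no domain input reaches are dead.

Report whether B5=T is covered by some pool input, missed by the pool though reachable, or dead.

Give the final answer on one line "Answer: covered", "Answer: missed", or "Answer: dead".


no pool input records B5=T
but domain input (a=3, k=-4, y=5) does record it -> reachable, so missed
Answer: missed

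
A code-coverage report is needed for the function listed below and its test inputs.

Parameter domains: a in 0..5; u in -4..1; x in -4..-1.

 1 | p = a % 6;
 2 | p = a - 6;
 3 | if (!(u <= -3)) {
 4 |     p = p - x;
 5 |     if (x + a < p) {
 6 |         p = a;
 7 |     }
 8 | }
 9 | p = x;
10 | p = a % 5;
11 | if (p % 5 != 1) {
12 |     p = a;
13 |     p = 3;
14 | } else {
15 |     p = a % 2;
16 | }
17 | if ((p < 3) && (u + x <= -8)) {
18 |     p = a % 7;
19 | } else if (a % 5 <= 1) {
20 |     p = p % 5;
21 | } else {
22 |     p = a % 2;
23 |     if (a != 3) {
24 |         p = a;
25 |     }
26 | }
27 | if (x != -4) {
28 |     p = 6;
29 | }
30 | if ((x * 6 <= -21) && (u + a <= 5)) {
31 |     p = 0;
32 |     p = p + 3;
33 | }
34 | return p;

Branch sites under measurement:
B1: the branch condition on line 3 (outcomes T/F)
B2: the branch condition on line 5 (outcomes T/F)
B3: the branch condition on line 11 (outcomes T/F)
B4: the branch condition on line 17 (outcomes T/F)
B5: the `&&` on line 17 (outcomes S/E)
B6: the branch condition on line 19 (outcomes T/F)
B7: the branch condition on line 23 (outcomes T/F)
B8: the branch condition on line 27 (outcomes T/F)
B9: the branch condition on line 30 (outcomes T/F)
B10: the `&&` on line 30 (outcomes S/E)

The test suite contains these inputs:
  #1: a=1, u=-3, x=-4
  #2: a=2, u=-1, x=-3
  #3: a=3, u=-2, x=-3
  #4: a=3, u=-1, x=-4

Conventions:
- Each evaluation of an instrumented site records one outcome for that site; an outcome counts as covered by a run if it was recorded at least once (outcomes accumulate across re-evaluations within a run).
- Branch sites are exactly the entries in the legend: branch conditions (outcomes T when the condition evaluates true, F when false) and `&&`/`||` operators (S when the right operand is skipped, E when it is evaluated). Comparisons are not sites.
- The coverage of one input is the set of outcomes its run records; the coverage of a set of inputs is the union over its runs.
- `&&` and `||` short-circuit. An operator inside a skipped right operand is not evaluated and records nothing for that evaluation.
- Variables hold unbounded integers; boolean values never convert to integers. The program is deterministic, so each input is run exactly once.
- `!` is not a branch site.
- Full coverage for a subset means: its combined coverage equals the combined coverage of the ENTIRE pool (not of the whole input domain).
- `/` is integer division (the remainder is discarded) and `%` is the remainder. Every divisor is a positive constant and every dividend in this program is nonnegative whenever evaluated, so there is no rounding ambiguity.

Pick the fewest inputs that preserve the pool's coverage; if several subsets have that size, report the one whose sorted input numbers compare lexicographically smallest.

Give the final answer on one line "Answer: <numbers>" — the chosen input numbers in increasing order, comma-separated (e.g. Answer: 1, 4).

#1 (a=1, u=-3, x=-4) -> B1->F, B3->F, B5->E, B4->F, B6->T, B8->F, B10->E, B9->T; covered: B1=F, B3=F, B4=F, B5=E, B6=T, B8=F, B9=T, B10=E
#2 (a=2, u=-1, x=-3) -> B1->T, B2->F, B3->T, B5->S, B4->F, B6->F, B7->T, B8->T, B10->S, B9->F; covered: B1=T, B2=F, B3=T, B4=F, B5=S, B6=F, B7=T, B8=T, B9=F, B10=S
#3 (a=3, u=-2, x=-3) -> B1->T, B2->F, B3->T, B5->S, B4->F, B6->F, B7->F, B8->T, B10->S, B9->F; covered: B1=T, B2=F, B3=T, B4=F, B5=S, B6=F, B7=F, B8=T, B9=F, B10=S
#4 (a=3, u=-1, x=-4) -> B1->T, B2->T, B3->T, B5->S, B4->F, B6->F, B7->F, B8->F, B10->E, B9->T; covered: B1=T, B2=T, B3=T, B4=F, B5=S, B6=F, B7=F, B8=F, B9=T, B10=E
pool-wide coverage (19 outcomes): B1=T, B1=F, B2=T, B2=F, B3=T, B3=F, B4=F, B5=S, B5=E, B6=T, B6=F, B7=T, B7=F, B8=T, B8=F, B9=T, B9=F, B10=S, B10=E
checked all size-1 subsets: none covers 19 outcomes (max 10/19)
checked all size-2 subsets: none covers 19 outcomes (max 17/19)
at size 3, {1, 2, 4} reaches all 19 outcomes; every lexicographically earlier size-3 subset fails

Answer: 1, 2, 4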